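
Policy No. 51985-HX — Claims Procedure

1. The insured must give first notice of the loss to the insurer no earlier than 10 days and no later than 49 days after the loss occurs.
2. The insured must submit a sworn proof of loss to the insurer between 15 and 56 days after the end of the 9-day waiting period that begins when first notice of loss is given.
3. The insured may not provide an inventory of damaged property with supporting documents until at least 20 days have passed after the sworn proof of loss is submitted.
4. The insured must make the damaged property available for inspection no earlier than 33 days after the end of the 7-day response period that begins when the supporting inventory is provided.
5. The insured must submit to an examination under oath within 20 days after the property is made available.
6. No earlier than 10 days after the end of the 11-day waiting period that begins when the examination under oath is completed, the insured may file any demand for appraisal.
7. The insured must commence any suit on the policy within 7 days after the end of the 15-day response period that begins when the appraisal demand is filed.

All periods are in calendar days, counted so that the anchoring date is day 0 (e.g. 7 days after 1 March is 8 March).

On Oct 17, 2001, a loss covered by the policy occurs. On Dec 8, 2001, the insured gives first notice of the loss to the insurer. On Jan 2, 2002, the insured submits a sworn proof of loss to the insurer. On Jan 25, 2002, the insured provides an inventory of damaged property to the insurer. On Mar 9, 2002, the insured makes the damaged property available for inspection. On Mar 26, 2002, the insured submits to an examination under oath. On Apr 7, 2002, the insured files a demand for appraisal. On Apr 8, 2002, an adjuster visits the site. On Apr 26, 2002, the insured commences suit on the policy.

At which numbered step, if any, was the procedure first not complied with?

Step 1: the window is 10–49 days after Oct 17, 2001 (when the loss occurs), so Oct 27, 2001 through Dec 5, 2001; done Dec 8, 2001 — 3 days after the window closed.
The procedure was therefore not followed at step 1.

Step 1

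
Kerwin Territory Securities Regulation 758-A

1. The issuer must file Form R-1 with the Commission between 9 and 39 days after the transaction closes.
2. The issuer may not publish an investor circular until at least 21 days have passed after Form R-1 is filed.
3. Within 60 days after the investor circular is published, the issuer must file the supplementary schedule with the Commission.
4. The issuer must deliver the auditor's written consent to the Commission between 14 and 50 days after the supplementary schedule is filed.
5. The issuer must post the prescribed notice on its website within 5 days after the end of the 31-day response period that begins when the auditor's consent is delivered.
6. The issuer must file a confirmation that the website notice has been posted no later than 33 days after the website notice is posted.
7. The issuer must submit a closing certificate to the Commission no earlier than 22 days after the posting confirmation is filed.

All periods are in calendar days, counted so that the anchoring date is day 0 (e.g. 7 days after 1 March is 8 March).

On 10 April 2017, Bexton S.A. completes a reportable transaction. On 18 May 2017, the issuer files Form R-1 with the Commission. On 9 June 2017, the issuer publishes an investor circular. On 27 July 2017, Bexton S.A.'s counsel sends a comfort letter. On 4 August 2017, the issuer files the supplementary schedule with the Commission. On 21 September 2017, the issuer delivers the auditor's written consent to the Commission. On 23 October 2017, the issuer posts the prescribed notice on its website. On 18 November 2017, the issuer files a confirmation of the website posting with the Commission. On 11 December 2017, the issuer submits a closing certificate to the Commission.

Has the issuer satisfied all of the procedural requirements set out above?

(1) the permitted window runs from 10 April 2017 + 9 = 19 April 2017 to 10 April 2017 + 39 = 19 May 2017; done 18 May 2017 — within the window.
(2) permitted from 18 May 2017 + 21 days = 8 June 2017 onward; done 9 June 2017 — permitted.
(3) due by 9 June 2017 + 60 days = 8 August 2017; done 4 August 2017 — timely.
(4) the permitted window runs from 4 August 2017 + 14 = 18 August 2017 to 4 August 2017 + 50 = 23 September 2017; done 21 September 2017 — within the window.
(5) due by 22 October 2017 + 5 days = 27 October 2017; done 23 October 2017 — timely.
(6) due by 23 October 2017 + 33 days = 25 November 2017; 18 November 2017 is within that limit.
(7) permitted from 18 November 2017 + 22 days = 10 December 2017 onward; 11 December 2017 is on or after that date.

Yes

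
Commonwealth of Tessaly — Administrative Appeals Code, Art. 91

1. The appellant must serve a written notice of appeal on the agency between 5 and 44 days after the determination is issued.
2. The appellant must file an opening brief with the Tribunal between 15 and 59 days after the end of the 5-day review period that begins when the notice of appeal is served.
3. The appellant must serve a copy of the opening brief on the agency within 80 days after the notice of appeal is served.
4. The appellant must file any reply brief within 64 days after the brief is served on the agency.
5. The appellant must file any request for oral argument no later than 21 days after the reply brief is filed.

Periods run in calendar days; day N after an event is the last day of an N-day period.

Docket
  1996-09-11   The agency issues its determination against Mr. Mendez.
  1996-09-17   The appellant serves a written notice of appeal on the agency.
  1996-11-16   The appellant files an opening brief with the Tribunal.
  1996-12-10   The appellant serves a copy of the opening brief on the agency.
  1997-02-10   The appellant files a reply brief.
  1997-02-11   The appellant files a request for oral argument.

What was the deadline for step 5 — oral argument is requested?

Step 5 runs from 1997-02-10, when the reply brief is filed. 21 days after 1997-02-10 is 1997-03-03.

1997-03-03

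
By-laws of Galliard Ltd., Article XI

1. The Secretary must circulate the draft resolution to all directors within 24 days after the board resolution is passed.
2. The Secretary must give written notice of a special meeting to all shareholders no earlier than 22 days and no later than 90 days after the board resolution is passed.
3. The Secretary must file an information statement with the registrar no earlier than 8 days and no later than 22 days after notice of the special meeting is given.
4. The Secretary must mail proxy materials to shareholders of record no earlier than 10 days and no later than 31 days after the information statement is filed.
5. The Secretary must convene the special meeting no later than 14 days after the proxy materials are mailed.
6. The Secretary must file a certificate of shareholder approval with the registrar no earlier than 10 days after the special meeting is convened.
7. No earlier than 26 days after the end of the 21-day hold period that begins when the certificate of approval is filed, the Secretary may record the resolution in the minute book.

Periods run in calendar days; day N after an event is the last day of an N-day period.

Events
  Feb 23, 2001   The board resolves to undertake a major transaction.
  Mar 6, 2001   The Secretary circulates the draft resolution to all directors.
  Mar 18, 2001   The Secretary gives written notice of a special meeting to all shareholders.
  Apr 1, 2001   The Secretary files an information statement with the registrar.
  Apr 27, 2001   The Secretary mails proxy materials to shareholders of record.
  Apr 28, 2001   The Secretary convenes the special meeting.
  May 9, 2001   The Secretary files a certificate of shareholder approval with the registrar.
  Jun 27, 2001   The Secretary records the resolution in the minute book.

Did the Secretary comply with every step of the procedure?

Yes

(1) due by Feb 23, 2001 + 24 days = Mar 19, 2001; done Mar 6, 2001 — timely.
(2) the permitted window runs from Feb 23, 2001 + 22 = Mar 17, 2001 to Feb 23, 2001 + 90 = May 24, 2001; Mar 18, 2001 falls inside that range.
(3) the permitted window runs from Mar 18, 2001 + 8 = Mar 26, 2001 to Mar 18, 2001 + 22 = Apr 9, 2001; done Apr 1, 2001 — within the window.
(4) the permitted window runs from Apr 1, 2001 + 10 = Apr 11, 2001 to Apr 1, 2001 + 31 = May 2, 2001; Apr 27, 2001 falls inside that range.
(5) due by Apr 27, 2001 + 14 days = May 11, 2001; done Apr 28, 2001 — timely.
(6) permitted from Apr 28, 2001 + 10 days = May 8, 2001 onward; done May 9, 2001 — permitted.
(7) permitted from May 30, 2001 + 26 days = Jun 25, 2001 onward; done Jun 27, 2001, after the minimum wait.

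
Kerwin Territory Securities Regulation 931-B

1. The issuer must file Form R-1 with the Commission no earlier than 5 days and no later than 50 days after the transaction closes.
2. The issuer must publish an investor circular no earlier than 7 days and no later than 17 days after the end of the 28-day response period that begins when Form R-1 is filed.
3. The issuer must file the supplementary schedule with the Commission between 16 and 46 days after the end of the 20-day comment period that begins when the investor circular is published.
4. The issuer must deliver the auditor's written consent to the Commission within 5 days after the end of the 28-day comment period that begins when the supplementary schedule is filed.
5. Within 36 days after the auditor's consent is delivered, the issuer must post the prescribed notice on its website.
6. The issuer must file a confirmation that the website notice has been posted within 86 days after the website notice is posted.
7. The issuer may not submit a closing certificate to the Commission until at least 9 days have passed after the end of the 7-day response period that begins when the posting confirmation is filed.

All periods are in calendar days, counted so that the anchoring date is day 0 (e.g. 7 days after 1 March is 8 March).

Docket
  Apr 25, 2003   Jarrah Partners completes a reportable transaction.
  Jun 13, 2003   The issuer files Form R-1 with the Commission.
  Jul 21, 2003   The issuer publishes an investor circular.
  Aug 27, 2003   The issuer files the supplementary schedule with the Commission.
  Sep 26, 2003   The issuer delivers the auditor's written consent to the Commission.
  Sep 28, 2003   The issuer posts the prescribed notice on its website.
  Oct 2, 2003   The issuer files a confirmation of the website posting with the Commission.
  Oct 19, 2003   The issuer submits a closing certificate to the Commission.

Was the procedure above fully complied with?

Step 1 — 5 and 50 days from Apr 25, 2003 (when the transaction closes) are Apr 30, 2003 and Jun 14, 2003 respectively; Jun 13, 2003 falls inside that range.
Step 2 — 7 and 17 days from Jul 11, 2003 (end of the 28-day response period, which began when Form R-1 is filed on Jun 13, 2003) are Jul 18, 2003 and Jul 28, 2003 respectively; done Jul 21, 2003, which is between those dates.
Step 3 — 16 and 46 days from Aug 10, 2003 (end of the 20-day comment period, which began when the investor circular is published on Jul 21, 2003) are Aug 26, 2003 and Sep 25, 2003 respectively; Aug 27, 2003 falls inside that range.
Step 4 — counting 5 days from Sep 24, 2003 (end of the 28-day comment period, which began when the supplementary schedule is filed on Aug 27, 2003) gives a deadline of Sep 29, 2003; completed Sep 26, 2003, before the deadline.
Step 5 — counting 36 days from Sep 26, 2003 (when the auditor's consent is delivered) gives a deadline of Nov 1, 2003; Sep 28, 2003 is within that limit.
Step 6 — counting 86 days from Sep 28, 2003 (when the website notice is posted) gives a deadline of Dec 23, 2003; Oct 2, 2003 is within that limit.
Step 7 — must wait 9 days from Oct 9, 2003 (end of the 7-day response period, which began when the posting confirmation is filed on Oct 2, 2003), so not before Oct 18, 2003; done Oct 19, 2003 — permitted.

Yes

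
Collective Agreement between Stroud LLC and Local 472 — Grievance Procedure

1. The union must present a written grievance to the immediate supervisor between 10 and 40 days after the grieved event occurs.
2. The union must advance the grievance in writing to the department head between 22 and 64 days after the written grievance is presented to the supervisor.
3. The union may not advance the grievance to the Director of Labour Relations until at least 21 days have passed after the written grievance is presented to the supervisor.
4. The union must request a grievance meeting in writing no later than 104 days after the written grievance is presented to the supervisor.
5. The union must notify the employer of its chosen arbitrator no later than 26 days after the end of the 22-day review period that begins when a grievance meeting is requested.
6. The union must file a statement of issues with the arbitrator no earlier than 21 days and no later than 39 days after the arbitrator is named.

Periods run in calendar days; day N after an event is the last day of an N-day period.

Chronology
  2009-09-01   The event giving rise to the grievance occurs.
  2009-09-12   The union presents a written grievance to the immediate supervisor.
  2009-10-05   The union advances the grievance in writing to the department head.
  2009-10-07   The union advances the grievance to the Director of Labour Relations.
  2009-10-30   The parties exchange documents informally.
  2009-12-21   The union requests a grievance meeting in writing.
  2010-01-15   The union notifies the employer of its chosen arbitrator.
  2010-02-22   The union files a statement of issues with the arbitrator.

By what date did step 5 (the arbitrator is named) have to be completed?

2010-02-07

A grievance meeting is requested on 2009-12-21; the 22-day review period therefore ends 2010-01-12, and step 5 runs from that date. 26 days after 2010-01-12 is 2010-02-07.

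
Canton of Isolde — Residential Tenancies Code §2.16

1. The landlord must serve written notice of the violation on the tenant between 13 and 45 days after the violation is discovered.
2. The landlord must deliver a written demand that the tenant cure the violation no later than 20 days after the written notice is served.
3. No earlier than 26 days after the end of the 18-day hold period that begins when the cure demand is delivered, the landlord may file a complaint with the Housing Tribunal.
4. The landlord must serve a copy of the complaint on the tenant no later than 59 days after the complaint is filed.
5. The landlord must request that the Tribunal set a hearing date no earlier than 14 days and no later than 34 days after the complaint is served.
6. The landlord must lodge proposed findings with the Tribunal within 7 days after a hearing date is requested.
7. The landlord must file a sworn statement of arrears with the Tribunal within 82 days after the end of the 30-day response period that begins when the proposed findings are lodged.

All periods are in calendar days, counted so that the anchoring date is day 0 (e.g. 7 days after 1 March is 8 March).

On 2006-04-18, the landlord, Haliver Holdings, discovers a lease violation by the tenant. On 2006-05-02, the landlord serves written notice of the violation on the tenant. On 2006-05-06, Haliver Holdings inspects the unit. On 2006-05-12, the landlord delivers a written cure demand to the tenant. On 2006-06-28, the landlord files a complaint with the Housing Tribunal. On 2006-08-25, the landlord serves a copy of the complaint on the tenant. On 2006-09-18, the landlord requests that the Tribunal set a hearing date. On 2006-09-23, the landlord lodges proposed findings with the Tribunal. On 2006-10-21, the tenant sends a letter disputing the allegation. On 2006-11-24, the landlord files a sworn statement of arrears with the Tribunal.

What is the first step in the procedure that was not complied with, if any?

Step 1 — 13 and 45 days from 2006-04-18 (when the violation is discovered) are 2006-05-01 and 2006-06-02 respectively; done 2006-05-02 — within the window.
Step 2 — counting 20 days from 2006-05-02 (when the written notice is served) gives a deadline of 2006-05-22; completed 2006-05-12, before the deadline.
Step 3 — must wait 26 days from 2006-05-30 (end of the 18-day hold period, which began when the cure demand is delivered on 2006-05-12), so not before 2006-06-25; done 2006-06-28, after the minimum wait.
Step 4 — counting 59 days from 2006-06-28 (when the complaint is filed) gives a deadline of 2006-08-26; completed 2006-08-25, before the deadline.
Step 5 — 14 and 34 days from 2006-08-25 (when the complaint is served) are 2006-09-08 and 2006-09-28 respectively; done 2006-09-18 — within the window.
Step 6 — counting 7 days from 2006-09-18 (when a hearing date is requested) gives a deadline of 2006-09-25; 2006-09-23 is within that limit.
Step 7 — counting 82 days from 2006-10-23 (end of the 30-day response period, which began when the proposed findings are lodged on 2006-09-23) gives a deadline of 2007-01-13; done 2006-11-24 — timely.

None — every step was satisfied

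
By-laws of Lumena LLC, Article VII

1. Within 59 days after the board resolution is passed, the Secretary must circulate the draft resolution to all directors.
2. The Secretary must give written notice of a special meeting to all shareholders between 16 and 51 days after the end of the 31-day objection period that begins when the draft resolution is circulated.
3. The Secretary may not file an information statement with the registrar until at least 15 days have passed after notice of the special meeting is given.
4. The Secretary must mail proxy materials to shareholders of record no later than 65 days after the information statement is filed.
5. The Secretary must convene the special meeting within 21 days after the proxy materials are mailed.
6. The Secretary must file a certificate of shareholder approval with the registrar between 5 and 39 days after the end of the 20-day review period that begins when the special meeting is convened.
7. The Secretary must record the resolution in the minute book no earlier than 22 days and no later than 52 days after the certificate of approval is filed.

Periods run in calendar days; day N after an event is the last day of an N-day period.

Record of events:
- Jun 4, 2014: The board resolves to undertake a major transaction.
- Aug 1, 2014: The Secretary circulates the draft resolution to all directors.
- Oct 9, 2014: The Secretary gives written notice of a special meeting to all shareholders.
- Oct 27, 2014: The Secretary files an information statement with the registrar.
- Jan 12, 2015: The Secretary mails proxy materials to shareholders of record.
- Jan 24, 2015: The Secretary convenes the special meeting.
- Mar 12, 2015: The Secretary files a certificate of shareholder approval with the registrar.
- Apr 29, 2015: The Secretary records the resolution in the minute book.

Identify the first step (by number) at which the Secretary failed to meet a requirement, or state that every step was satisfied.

Step 4

Step 1 — counting 59 days from Jun 4, 2014 (when the board resolution is passed) gives a deadline of Aug 2, 2014; completed Aug 1, 2014, before the deadline.
Step 2 — 16 and 51 days from Sep 1, 2014 (end of the 31-day objection period, which began when the draft resolution is circulated on Aug 1, 2014) are Sep 17, 2014 and Oct 22, 2014 respectively; done Oct 9, 2014, which is between those dates.
Step 3 — must wait 15 days from Oct 9, 2014 (when notice of the special meeting is given), so not before Oct 24, 2014; Oct 27, 2014 is on or after that date.
Step 4 — counting 65 days from Oct 27, 2014 (when the information statement is filed) gives a deadline of Dec 31, 2014; done Jan 12, 2015 — 12 days late.
The analysis stops there.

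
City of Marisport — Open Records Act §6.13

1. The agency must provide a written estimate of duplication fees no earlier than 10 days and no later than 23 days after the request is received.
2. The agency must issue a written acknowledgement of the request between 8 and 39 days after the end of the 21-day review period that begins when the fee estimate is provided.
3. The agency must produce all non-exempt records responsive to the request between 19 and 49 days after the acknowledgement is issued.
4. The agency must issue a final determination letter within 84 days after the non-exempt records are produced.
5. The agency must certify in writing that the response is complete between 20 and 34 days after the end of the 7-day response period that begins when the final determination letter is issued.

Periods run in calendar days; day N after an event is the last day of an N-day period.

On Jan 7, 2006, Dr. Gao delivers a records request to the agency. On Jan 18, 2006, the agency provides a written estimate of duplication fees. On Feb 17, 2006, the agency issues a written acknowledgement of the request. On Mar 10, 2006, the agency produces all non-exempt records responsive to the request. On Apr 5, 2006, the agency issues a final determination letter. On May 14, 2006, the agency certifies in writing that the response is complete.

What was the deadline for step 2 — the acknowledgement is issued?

Mar 19, 2006

The fee estimate is provided on Jan 18, 2006; the 21-day review period therefore ends Feb 8, 2006, and step 2 runs from that date. The window is 8–39 days after Feb 8, 2006; it closes on Mar 19, 2006.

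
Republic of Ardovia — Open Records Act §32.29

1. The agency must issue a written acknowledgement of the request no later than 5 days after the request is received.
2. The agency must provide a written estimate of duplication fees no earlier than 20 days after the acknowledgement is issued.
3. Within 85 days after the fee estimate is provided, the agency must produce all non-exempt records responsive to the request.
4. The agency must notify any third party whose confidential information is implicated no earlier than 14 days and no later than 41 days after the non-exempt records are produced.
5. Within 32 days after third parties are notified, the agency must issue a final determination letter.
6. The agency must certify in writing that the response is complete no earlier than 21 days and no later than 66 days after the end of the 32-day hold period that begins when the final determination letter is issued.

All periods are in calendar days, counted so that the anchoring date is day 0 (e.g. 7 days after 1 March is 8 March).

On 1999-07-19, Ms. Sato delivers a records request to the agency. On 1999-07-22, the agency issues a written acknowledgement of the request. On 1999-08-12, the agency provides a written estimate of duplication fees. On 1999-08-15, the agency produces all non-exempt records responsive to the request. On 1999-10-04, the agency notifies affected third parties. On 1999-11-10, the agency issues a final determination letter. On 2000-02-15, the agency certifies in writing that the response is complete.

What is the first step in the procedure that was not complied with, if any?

(1) due by 1999-07-19 + 5 days = 1999-07-24; completed 1999-07-22, before the deadline.
(2) permitted from 1999-07-22 + 20 days = 1999-08-11 onward; done 1999-08-12, after the minimum wait.
(3) due by 1999-08-12 + 85 days = 1999-11-05; 1999-08-15 is within that limit.
(4) the permitted window runs from 1999-08-15 + 14 = 1999-08-29 to 1999-08-15 + 41 = 1999-09-25; 1999-10-04 is 9 days past the end of the window.

Step 4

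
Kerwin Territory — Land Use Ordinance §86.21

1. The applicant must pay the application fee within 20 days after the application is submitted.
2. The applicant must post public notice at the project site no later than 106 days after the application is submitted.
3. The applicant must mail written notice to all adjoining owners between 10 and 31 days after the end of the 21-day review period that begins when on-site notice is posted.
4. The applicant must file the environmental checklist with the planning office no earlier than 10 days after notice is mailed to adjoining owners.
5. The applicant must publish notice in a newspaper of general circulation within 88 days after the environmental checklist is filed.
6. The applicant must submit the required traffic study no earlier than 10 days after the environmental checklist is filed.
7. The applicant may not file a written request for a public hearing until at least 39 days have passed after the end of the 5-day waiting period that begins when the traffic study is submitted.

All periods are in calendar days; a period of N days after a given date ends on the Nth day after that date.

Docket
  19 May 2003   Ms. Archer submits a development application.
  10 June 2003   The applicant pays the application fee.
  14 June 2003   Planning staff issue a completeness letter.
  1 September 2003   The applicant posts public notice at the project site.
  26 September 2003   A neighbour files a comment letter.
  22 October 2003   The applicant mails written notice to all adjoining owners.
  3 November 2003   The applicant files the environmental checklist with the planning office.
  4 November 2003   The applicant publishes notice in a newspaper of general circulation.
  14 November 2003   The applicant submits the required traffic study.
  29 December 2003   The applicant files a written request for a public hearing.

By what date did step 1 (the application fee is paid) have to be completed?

8 June 2003

Step 1 runs from 19 May 2003, when the application is submitted. 20 days after 19 May 2003 is 8 June 2003.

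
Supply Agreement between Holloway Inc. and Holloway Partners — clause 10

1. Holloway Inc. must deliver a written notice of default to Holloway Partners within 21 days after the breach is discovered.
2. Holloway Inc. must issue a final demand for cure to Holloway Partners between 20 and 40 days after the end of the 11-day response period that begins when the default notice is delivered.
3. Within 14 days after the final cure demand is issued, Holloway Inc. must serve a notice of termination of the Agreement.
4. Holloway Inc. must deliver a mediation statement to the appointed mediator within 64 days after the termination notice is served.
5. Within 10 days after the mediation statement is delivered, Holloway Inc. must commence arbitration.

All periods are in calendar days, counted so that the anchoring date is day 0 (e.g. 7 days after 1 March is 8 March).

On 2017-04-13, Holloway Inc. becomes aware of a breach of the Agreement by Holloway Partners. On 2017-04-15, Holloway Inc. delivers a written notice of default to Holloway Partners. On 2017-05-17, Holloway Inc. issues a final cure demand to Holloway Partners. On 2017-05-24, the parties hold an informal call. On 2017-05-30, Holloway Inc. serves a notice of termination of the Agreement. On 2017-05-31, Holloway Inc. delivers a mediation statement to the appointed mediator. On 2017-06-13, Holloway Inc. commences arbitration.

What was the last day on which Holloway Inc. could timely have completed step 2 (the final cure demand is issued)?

The default notice is delivered on 2017-04-15; the 11-day response period therefore ends 2017-04-26, and step 2 runs from that date. The window is 20–40 days after 2017-04-26; it closes on 2017-06-05.

2017-06-05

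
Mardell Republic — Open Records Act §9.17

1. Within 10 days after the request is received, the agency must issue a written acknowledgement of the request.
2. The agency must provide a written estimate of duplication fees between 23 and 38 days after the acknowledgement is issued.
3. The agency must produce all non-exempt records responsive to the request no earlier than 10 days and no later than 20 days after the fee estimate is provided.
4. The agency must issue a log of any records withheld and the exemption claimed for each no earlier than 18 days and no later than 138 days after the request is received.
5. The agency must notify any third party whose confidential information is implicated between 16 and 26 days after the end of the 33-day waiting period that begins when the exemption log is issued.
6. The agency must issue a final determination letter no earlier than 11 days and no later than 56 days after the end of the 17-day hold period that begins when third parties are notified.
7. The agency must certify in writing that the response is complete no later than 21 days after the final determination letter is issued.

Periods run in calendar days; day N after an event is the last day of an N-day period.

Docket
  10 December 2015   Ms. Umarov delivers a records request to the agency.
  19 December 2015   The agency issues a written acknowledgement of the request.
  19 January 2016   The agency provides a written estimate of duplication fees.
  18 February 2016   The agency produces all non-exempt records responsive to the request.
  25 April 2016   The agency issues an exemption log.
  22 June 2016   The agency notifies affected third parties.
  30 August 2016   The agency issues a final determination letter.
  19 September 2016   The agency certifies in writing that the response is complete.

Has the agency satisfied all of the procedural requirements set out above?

No

Step 1 — counting 10 days from 10 December 2015 (when the request is received) gives a deadline of 20 December 2015; 19 December 2015 is within that limit.
Step 2 — 23 and 38 days from 19 December 2015 (when the acknowledgement is issued) are 11 January 2016 and 26 January 2016 respectively; 19 January 2016 falls inside that range.
Step 3 — 10 and 20 days from 19 January 2016 (when the fee estimate is provided) are 29 January 2016 and 8 February 2016 respectively; 18 February 2016 is 10 days past the end of the window.
That is the first point of non-compliance.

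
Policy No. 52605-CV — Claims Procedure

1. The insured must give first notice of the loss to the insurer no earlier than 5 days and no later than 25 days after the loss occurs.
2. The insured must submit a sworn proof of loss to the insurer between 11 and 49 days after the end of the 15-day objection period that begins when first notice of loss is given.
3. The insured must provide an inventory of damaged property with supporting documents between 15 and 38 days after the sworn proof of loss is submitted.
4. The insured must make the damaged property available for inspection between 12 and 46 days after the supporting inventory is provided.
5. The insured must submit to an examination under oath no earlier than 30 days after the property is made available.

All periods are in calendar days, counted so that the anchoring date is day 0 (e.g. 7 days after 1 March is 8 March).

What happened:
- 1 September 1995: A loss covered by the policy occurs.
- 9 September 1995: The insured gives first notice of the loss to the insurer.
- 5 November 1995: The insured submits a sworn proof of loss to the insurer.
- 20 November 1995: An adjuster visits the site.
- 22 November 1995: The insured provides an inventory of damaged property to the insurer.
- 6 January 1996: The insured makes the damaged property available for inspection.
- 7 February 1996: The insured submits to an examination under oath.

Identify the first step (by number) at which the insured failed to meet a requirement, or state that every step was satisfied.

Step 1 — 5 and 25 days from 1 September 1995 (when the loss occurs) are 6 September 1995 and 26 September 1995 respectively; done 9 September 1995, which is between those dates.
Step 2 — 11 and 49 days from 24 September 1995 (end of the 15-day objection period, which began when first notice of loss is given on 9 September 1995) are 5 October 1995 and 12 November 1995 respectively; done 5 November 1995, which is between those dates.
Step 3 — 15 and 38 days from 5 November 1995 (when the sworn proof of loss is submitted) are 20 November 1995 and 13 December 1995 respectively; done 22 November 1995, which is between those dates.
Step 4 — 12 and 46 days from 22 November 1995 (when the supporting inventory is provided) are 4 December 1995 and 7 January 1996 respectively; done 6 January 1996, which is between those dates.
Step 5 — must wait 30 days from 6 January 1996 (when the property is made available), so not before 5 February 1996; 7 February 1996 is on or after that date.

None — every step was satisfied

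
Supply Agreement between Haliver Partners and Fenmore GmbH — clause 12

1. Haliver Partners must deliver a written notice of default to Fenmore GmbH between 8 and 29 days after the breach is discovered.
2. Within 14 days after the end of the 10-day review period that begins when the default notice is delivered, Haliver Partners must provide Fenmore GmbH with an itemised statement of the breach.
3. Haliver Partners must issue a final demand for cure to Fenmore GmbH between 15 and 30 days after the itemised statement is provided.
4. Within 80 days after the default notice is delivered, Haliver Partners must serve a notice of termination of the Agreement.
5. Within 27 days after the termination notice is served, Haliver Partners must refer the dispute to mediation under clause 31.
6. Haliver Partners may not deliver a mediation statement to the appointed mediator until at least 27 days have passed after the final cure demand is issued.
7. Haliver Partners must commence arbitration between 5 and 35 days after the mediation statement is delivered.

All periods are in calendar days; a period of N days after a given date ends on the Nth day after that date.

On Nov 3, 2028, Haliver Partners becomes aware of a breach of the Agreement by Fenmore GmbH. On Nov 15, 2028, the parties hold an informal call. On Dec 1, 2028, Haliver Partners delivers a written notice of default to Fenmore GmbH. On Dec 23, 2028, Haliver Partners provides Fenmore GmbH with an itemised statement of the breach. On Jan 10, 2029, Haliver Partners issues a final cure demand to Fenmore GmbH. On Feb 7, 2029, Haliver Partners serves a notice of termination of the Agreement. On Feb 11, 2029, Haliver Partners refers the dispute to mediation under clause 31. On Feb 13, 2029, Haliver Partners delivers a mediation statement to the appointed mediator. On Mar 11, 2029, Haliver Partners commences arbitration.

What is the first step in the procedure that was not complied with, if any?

None — every step was satisfied

Step 1 — 8 and 29 days from Nov 3, 2028 (when the breach is discovered) are Nov 11, 2028 and Dec 2, 2028 respectively; Dec 1, 2028 falls inside that range.
Step 2 — counting 14 days from Dec 11, 2028 (end of the 10-day review period, which began when the default notice is delivered on Dec 1, 2028) gives a deadline of Dec 25, 2028; completed Dec 23, 2028, before the deadline.
Step 3 — 15 and 30 days from Dec 23, 2028 (when the itemised statement is provided) are Jan 7, 2029 and Jan 22, 2029 respectively; Jan 10, 2029 falls inside that range.
Step 4 — counting 80 days from Dec 1, 2028 (when the default notice is delivered) gives a deadline of Feb 19, 2029; done Feb 7, 2029 — timely.
Step 5 — counting 27 days from Feb 7, 2029 (when the termination notice is served) gives a deadline of Mar 6, 2029; Feb 11, 2029 is within that limit.
Step 6 — must wait 27 days from Jan 10, 2029 (when the final cure demand is issued), so not before Feb 6, 2029; done Feb 13, 2029 — permitted.
Step 7 — 5 and 35 days from Feb 13, 2029 (when the mediation statement is delivered) are Feb 18, 2029 and Mar 20, 2029 respectively; done Mar 11, 2029, which is between those dates.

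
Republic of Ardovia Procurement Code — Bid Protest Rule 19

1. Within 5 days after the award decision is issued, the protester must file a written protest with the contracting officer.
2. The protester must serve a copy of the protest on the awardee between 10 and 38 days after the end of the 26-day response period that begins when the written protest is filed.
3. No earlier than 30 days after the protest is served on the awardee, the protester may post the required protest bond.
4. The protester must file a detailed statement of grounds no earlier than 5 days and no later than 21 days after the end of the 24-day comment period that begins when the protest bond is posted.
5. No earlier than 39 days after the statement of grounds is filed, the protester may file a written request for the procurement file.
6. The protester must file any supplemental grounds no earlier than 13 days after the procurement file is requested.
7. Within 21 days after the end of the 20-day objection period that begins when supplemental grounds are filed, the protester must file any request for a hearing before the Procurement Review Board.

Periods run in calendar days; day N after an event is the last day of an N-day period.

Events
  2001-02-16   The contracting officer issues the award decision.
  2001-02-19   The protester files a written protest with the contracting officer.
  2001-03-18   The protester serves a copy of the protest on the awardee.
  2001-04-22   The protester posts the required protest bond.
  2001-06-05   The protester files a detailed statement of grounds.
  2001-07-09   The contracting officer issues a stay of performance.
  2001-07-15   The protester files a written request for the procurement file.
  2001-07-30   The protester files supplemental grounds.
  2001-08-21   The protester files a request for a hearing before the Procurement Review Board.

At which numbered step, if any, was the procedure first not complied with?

Step 2

Step 1: 5 days after 2001-02-16 (when the award decision is issued) is 2001-02-21; completed 2001-02-19, before the deadline.
Step 2: the window is 10–38 days after 2001-03-17 (end of the 26-day response period, which began when the written protest is filed on 2001-02-19), so 2001-03-27 through 2001-04-24; done 2001-03-18 — 9 days before the window opened.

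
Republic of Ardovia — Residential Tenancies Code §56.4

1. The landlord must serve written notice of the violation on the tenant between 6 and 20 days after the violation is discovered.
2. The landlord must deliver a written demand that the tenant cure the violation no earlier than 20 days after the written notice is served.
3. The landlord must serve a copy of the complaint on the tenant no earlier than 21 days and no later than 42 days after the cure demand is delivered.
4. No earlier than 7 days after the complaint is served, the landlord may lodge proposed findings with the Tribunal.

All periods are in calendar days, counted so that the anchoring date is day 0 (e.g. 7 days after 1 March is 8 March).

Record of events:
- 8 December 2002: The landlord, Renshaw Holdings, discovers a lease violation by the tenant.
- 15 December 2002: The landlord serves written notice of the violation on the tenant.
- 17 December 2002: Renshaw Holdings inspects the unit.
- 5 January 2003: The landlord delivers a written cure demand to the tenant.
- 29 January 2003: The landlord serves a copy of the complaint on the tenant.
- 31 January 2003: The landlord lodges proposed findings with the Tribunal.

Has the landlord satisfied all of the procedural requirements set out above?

No

(1) the permitted window runs from 8 December 2002 + 6 = 14 December 2002 to 8 December 2002 + 20 = 28 December 2002; 15 December 2002 falls inside that range.
(2) permitted from 15 December 2002 + 20 days = 4 January 2003 onward; done 5 January 2003 — permitted.
(3) the permitted window runs from 5 January 2003 + 21 = 26 January 2003 to 5 January 2003 + 42 = 16 February 2003; 29 January 2003 falls inside that range.
(4) permitted from 29 January 2003 + 7 days = 5 February 2003 onward; 31 January 2003 is 5 days before the earliest permitted date.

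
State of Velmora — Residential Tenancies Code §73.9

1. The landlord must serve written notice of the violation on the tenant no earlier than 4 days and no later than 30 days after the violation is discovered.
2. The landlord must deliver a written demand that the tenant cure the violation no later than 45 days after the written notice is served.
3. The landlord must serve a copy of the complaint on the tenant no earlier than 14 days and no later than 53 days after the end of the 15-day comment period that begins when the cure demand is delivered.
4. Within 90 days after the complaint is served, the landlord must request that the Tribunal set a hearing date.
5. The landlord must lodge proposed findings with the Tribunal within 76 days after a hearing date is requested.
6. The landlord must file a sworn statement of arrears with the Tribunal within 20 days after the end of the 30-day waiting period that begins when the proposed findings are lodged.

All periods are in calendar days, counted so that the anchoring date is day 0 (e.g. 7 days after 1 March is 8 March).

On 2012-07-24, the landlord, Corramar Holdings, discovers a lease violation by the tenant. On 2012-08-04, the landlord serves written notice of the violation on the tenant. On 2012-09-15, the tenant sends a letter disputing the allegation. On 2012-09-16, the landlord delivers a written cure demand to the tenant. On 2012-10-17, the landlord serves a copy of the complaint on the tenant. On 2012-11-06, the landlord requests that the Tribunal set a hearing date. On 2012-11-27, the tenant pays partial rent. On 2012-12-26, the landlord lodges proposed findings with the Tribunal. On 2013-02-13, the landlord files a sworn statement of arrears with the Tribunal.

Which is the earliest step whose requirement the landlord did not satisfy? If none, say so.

Step 1: the window is 4–30 days after 2012-07-24 (when the violation is discovered), so 2012-07-28 through 2012-08-23; done 2012-08-04, which is between those dates.
Step 2: 45 days after 2012-08-04 (when the written notice is served) is 2012-09-18; done 2012-09-16 — timely.
Step 3: the window is 14–53 days after 2012-10-01 (end of the 15-day comment period, which began when the cure demand is delivered on 2012-09-16), so 2012-10-15 through 2012-11-23; 2012-10-17 falls inside that range.
Step 4: 90 days after 2012-10-17 (when the complaint is served) is 2013-01-15; completed 2012-11-06, before the deadline.
Step 5: 76 days after 2012-11-06 (when a hearing date is requested) is 2013-01-21; 2012-12-26 is within that limit.
Step 6: 20 days after 2013-01-25 (end of the 30-day waiting period, which began when the proposed findings are lodged on 2012-12-26) is 2013-02-14; done 2013-02-13 — timely.

None — every step was satisfied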